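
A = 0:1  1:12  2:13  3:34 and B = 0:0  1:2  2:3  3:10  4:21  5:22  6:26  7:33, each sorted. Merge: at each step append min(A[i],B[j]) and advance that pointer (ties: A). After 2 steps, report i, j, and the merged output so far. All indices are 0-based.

i=1, j=1, merged so far=[0, 1]

i=0 j=0: A[i]=1>B[j]=0 take 0, j++
i=0 j=1: A[i]=1<=B[j]=2 take 1, i++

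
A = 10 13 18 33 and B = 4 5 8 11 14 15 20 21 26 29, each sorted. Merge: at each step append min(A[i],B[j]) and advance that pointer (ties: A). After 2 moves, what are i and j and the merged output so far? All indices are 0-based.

i=0, j=2, merged so far=[4, 5]

i=0 j=0: A[i]=10>B[j]=4 take 4, j++
i=0 j=1: A[i]=10>B[j]=5 take 5, j++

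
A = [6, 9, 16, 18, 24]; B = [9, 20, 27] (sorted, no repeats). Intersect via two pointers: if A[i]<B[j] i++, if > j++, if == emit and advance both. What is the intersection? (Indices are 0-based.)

[i=0,j=0] 6<9 → i++
[i=1,j=0] 9==9 emit → i++,j++
[i=2,j=1] 16<20 → i++
[i=3,j=1] 18<20 → i++
[i=4,j=1] 24>20 → j++
[i=4,j=2] 24<27 → i++

intersection = [9]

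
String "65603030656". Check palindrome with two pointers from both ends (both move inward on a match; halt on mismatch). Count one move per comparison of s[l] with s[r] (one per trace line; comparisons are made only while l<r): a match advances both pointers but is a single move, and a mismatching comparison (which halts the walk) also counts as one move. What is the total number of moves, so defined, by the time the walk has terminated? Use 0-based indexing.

l=0 r=10: '6'=='6', l++,r--
l=1 r=9: '5'=='5', l++,r--
l=2 r=8: '6'=='6', l++,r--
l=3 r=7: '0'=='0', l++,r--
l=4 r=6: '3'=='3', l++,r--

5 moves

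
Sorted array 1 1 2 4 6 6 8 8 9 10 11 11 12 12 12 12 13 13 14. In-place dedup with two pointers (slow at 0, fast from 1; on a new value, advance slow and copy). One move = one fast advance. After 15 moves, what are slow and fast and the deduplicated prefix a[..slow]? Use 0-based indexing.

slow=0 fast=1: a[fast]=1=a[slow] dup, fast++
slow=0 fast=2: a[fast]=2≠a[slow]=1 write a[1]=2, slow++,fast++
slow=1 fast=3: a[fast]=4≠a[slow]=2 write a[2]=4, slow++,fast++
slow=2 fast=4: a[fast]=6≠a[slow]=4 write a[3]=6, slow++,fast++
slow=3 fast=5: a[fast]=6=a[slow] dup, fast++
slow=3 fast=6: a[fast]=8≠a[slow]=6 write a[4]=8, slow++,fast++
slow=4 fast=7: a[fast]=8=a[slow] dup, fast++
slow=4 fast=8: a[fast]=9≠a[slow]=8 write a[5]=9, slow++,fast++
slow=5 fast=9: a[fast]=10≠a[slow]=9 write a[6]=10, slow++,fast++
slow=6 fast=10: a[fast]=11≠a[slow]=10 write a[7]=11, slow++,fast++
slow=7 fast=11: a[fast]=11=a[slow] dup, fast++
slow=7 fast=12: a[fast]=12≠a[slow]=11 write a[8]=12, slow++,fast++
slow=8 fast=13: a[fast]=12=a[slow] dup, fast++
slow=8 fast=14: a[fast]=12=a[slow] dup, fast++
slow=8 fast=15: a[fast]=12=a[slow] dup, fast++

slow=8, fast=16, prefix=[1, 2, 4, 6, 8, 9, 10, 11, 12]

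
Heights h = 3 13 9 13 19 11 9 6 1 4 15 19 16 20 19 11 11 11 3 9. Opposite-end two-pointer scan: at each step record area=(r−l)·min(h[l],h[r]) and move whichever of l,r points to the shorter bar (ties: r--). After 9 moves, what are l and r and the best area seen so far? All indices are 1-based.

[1,20] min(3,9)*19=57 best=57 * → l++
[2,20] min(13,9)*18=162 best=162 * → r--
[2,19] min(13,3)*17=51 best=162 → r--
[2,18] min(13,11)*16=176 best=176 * → r--
[2,17] min(13,11)*15=165 best=176 → r--
[2,16] min(13,11)*14=154 best=176 → r--
[2,15] min(13,19)*13=169 best=176 → l++
[3,15] min(9,19)*12=108 best=176 → l++
[4,15] min(13,19)*11=143 best=176 → l++

l=5, r=15, best area=176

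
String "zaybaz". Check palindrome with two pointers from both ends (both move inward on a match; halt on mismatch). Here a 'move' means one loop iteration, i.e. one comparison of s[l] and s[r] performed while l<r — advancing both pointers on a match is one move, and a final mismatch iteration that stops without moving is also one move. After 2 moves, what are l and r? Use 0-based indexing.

[0,5] 'z'=='z' → l++,r--
[1,4] 'a'=='a' → l++,r--

l=2, r=3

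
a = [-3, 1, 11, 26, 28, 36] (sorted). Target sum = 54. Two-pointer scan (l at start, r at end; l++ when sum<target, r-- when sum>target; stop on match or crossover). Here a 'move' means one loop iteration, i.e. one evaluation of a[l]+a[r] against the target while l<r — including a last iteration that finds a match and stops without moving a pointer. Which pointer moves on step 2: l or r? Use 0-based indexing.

l

l=0 r=5: -3+36=33 <54, l++
l=1 r=5: 1+36=37 <54, l++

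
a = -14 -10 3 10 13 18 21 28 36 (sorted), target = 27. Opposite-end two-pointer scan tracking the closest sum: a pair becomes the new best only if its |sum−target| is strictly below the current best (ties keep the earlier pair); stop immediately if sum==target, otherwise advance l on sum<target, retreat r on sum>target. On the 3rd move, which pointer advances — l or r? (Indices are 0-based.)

r

l=0 r=8: -14+36=22 d=5 *, l++
l=1 r=8: -10+36=26 d=1 *, l++
l=2 r=8: 3+36=39 d=12, r--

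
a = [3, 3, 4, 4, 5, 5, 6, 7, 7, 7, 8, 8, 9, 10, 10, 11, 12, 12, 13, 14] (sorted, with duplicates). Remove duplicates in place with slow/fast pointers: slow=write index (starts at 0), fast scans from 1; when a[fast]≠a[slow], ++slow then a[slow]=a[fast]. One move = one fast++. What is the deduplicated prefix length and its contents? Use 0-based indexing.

(s=0,f=1) a[fast]=3=a[slow] dup → fast++
(s=0,f=2) a[fast]=4≠a[slow]=3 write a[1]=4 → slow++,fast++
(s=1,f=3) a[fast]=4=a[slow] dup → fast++
(s=1,f=4) a[fast]=5≠a[slow]=4 write a[2]=5 → slow++,fast++
(s=2,f=5) a[fast]=5=a[slow] dup → fast++
(s=2,f=6) a[fast]=6≠a[slow]=5 write a[3]=6 → slow++,fast++
(s=3,f=7) a[fast]=7≠a[slow]=6 write a[4]=7 → slow++,fast++
(s=4,f=8) a[fast]=7=a[slow] dup → fast++
(s=4,f=9) a[fast]=7=a[slow] dup → fast++
(s=4,f=10) a[fast]=8≠a[slow]=7 write a[5]=8 → slow++,fast++
(s=5,f=11) a[fast]=8=a[slow] dup → fast++
(s=5,f=12) a[fast]=9≠a[slow]=8 write a[6]=9 → slow++,fast++
(s=6,f=13) a[fast]=10≠a[slow]=9 write a[7]=10 → slow++,fast++
(s=7,f=14) a[fast]=10=a[slow] dup → fast++
(s=7,f=15) a[fast]=11≠a[slow]=10 write a[8]=11 → slow++,fast++
(s=8,f=16) a[fast]=12≠a[slow]=11 write a[9]=12 → slow++,fast++
(s=9,f=17) a[fast]=12=a[slow] dup → fast++
(s=9,f=18) a[fast]=13≠a[slow]=12 write a[10]=13 → slow++,fast++
(s=10,f=19) a[fast]=14≠a[slow]=13 write a[11]=14 → slow++,fast++

length 12; prefix = [3, 4, 5, 6, 7, 8, 9, 10, 11, 12, 13, 14]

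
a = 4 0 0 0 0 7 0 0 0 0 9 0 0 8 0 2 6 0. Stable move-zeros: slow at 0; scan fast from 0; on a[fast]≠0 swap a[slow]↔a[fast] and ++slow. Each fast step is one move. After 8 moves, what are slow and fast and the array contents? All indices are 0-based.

(s=0,f=0) a[fast]=4≠0 swap→a[0]=4 → slow++,fast++
(s=1,f=1) a[fast]=0 → fast++
(s=1,f=2) a[fast]=0 → fast++
(s=1,f=3) a[fast]=0 → fast++
(s=1,f=4) a[fast]=0 → fast++
(s=1,f=5) a[fast]=7≠0 swap→a[1]=7 → slow++,fast++
(s=2,f=6) a[fast]=0 → fast++
(s=2,f=7) a[fast]=0 → fast++

slow=2, fast=8, a=[4, 7, 0, 0, 0, 0, 0, 0, 0, 0, 9, 0, 0, 8, 0, 2, 6, 0]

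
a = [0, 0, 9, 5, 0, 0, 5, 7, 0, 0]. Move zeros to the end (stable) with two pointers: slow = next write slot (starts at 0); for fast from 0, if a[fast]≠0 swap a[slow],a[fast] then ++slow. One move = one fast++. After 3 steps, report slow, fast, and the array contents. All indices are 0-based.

(s=0,f=0) a[fast]=0 → fast++
(s=0,f=1) a[fast]=0 → fast++
(s=0,f=2) a[fast]=9≠0 swap→a[0]=9 → slow++,fast++

slow=1, fast=3, a=[9, 0, 0, 5, 0, 0, 5, 7, 0, 0]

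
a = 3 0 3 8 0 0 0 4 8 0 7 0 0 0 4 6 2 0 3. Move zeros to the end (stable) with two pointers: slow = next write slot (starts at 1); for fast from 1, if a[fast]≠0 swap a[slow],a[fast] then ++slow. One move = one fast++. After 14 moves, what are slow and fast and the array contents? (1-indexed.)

(s=1,f=1) a[fast]=3≠0 swap→a[1]=3 → slow++,fast++
(s=2,f=2) a[fast]=0 → fast++
(s=2,f=3) a[fast]=3≠0 swap→a[2]=3 → slow++,fast++
(s=3,f=4) a[fast]=8≠0 swap→a[3]=8 → slow++,fast++
(s=4,f=5) a[fast]=0 → fast++
(s=4,f=6) a[fast]=0 → fast++
(s=4,f=7) a[fast]=0 → fast++
(s=4,f=8) a[fast]=4≠0 swap→a[4]=4 → slow++,fast++
(s=5,f=9) a[fast]=8≠0 swap→a[5]=8 → slow++,fast++
(s=6,f=10) a[fast]=0 → fast++
(s=6,f=11) a[fast]=7≠0 swap→a[6]=7 → slow++,fast++
(s=7,f=12) a[fast]=0 → fast++
(s=7,f=13) a[fast]=0 → fast++
(s=7,f=14) a[fast]=0 → fast++

slow=7, fast=15, a=[3, 3, 8, 4, 8, 7, 0, 0, 0, 0, 0, 0, 0, 0, 4, 6, 2, 0, 3]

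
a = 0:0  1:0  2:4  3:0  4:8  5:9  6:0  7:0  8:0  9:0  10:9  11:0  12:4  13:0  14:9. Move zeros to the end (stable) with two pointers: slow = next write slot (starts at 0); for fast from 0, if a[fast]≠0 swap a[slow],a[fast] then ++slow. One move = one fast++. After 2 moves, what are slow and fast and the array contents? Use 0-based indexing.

slow=0 fast=0: a[fast]=0, fast++
slow=0 fast=1: a[fast]=0, fast++

slow=0, fast=2, a=[0, 0, 4, 0, 8, 9, 0, 0, 0, 0, 9, 0, 4, 0, 9]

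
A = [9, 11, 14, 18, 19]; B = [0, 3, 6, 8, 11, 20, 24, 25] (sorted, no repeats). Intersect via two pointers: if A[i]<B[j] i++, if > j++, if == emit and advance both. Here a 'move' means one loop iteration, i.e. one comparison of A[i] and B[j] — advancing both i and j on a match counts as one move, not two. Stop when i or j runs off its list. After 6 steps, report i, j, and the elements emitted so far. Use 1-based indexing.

i=3, j=6, emitted=[11]

[i=1,j=1] 9>0 → j++
[i=1,j=2] 9>3 → j++
[i=1,j=3] 9>6 → j++
[i=1,j=4] 9>8 → j++
[i=1,j=5] 9<11 → i++
[i=2,j=5] 11==11 emit → i++,j++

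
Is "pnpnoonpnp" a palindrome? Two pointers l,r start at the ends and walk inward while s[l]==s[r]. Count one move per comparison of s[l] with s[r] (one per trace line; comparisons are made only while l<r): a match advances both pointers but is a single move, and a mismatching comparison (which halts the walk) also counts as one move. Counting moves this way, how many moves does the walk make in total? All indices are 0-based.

[0,9] 'p'=='p' → l++,r--
[1,8] 'n'=='n' → l++,r--
[2,7] 'p'=='p' → l++,r--
[3,6] 'n'=='n' → l++,r--
[4,5] 'o'=='o' → l++,r--

5 moves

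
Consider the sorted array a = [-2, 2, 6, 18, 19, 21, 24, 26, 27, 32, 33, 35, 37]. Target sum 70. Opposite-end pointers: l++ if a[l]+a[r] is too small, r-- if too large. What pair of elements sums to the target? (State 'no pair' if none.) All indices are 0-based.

l=0 r=12: -2+37=35 <70, l++
l=1 r=12: 2+37=39 <70, l++
l=2 r=12: 6+37=43 <70, l++
l=3 r=12: 18+37=55 <70, l++
l=4 r=12: 19+37=56 <70, l++
l=5 r=12: 21+37=58 <70, l++
l=6 r=12: 24+37=61 <70, l++
l=7 r=12: 26+37=63 <70, l++
l=8 r=12: 27+37=64 <70, l++
l=9 r=12: 32+37=69 <70, l++
l=10 r=12: 33+37=70, found

(33, 37)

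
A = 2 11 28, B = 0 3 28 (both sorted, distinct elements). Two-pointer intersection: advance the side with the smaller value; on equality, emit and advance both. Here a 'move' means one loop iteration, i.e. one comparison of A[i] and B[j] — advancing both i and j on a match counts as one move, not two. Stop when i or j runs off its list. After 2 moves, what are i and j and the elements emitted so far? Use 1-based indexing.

i=1 j=1: 2>0, j++
i=1 j=2: 2<3, i++

i=2, j=2, emitted=[]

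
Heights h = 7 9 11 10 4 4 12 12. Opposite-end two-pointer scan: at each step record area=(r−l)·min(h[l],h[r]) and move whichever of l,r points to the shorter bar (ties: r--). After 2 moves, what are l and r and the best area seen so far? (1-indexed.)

l=1 r=8: min(7,12)*7=49 best=49 *, l++
l=2 r=8: min(9,12)*6=54 best=54 *, l++

l=3, r=8, best area=54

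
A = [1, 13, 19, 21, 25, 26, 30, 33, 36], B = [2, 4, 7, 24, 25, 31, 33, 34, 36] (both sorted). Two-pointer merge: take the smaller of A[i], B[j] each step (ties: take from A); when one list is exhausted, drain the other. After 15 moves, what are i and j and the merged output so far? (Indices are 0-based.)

[i=0,j=0] A[i]=1<=B[j]=2 take 1 → i++
[i=1,j=0] A[i]=13>B[j]=2 take 2 → j++
[i=1,j=1] A[i]=13>B[j]=4 take 4 → j++
[i=1,j=2] A[i]=13>B[j]=7 take 7 → j++
[i=1,j=3] A[i]=13<=B[j]=24 take 13 → i++
[i=2,j=3] A[i]=19<=B[j]=24 take 19 → i++
[i=3,j=3] A[i]=21<=B[j]=24 take 21 → i++
[i=4,j=3] A[i]=25>B[j]=24 take 24 → j++
[i=4,j=4] A[i]=25<=B[j]=25 take 25 → i++
[i=5,j=4] A[i]=26>B[j]=25 take 25 → j++
[i=5,j=5] A[i]=26<=B[j]=31 take 26 → i++
[i=6,j=5] A[i]=30<=B[j]=31 take 30 → i++
[i=7,j=5] A[i]=33>B[j]=31 take 31 → j++
[i=7,j=6] A[i]=33<=B[j]=33 take 33 → i++
[i=8,j=6] A[i]=36>B[j]=33 take 33 → j++

i=8, j=7, merged so far=[1, 2, 4, 7, 13, 19, 21, 24, 25, 25, 26, 30, 31, 33, 33]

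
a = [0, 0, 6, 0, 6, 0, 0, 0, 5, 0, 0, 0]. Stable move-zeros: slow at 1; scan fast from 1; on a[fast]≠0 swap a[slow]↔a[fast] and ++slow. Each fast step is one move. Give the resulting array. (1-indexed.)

(s=1,f=1) a[fast]=0 → fast++
(s=1,f=2) a[fast]=0 → fast++
(s=1,f=3) a[fast]=6≠0 swap→a[1]=6 → slow++,fast++
(s=2,f=4) a[fast]=0 → fast++
(s=2,f=5) a[fast]=6≠0 swap→a[2]=6 → slow++,fast++
(s=3,f=6) a[fast]=0 → fast++
(s=3,f=7) a[fast]=0 → fast++
(s=3,f=8) a[fast]=0 → fast++
(s=3,f=9) a[fast]=5≠0 swap→a[3]=5 → slow++,fast++
(s=4,f=10) a[fast]=0 → fast++
(s=4,f=11) a[fast]=0 → fast++
(s=4,f=12) a[fast]=0 → fast++

[6, 6, 5, 0, 0, 0, 0, 0, 0, 0, 0, 0]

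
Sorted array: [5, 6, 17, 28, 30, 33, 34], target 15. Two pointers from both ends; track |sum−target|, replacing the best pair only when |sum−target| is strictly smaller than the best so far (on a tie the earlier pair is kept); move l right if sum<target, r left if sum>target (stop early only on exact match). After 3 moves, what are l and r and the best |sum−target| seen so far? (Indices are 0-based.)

l=0, r=3, best |Δ|=20

l=0 r=6: 5+34=39 d=24 *, r--
l=0 r=5: 5+33=38 d=23 *, r--
l=0 r=4: 5+30=35 d=20 *, r--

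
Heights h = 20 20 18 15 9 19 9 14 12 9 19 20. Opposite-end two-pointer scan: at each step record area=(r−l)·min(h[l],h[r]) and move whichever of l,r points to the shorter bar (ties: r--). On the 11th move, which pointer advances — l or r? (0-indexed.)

[0,11] min(20,20)*11=220 best=220 * → r--
[0,10] min(20,19)*10=190 best=220 → r--
[0,9] min(20,9)*9=81 best=220 → r--
[0,8] min(20,12)*8=96 best=220 → r--
[0,7] min(20,14)*7=98 best=220 → r--
[0,6] min(20,9)*6=54 best=220 → r--
[0,5] min(20,19)*5=95 best=220 → r--
[0,4] min(20,9)*4=36 best=220 → r--
[0,3] min(20,15)*3=45 best=220 → r--
[0,2] min(20,18)*2=36 best=220 → r--
[0,1] min(20,20)*1=20 best=220 → r--

r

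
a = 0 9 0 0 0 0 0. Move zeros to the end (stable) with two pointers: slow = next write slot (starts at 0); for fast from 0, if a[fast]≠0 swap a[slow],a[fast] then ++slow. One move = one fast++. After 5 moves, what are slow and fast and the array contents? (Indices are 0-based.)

slow=1, fast=5, a=[9, 0, 0, 0, 0, 0, 0]

(s=0,f=0) a[fast]=0 → fast++
(s=0,f=1) a[fast]=9≠0 swap→a[0]=9 → slow++,fast++
(s=1,f=2) a[fast]=0 → fast++
(s=1,f=3) a[fast]=0 → fast++
(s=1,f=4) a[fast]=0 → fast++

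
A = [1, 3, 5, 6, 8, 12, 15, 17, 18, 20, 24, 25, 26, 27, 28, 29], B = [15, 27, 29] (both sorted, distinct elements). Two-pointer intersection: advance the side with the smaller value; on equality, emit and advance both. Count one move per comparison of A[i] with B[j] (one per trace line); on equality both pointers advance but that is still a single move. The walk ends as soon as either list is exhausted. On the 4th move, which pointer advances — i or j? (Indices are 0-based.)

[i=0,j=0] 1<15 → i++
[i=1,j=0] 3<15 → i++
[i=2,j=0] 5<15 → i++
[i=3,j=0] 6<15 → i++

i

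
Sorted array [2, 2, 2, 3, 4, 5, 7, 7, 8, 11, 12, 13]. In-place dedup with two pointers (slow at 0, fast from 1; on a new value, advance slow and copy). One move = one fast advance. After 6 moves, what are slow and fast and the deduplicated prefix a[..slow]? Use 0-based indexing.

slow=0 fast=1: a[fast]=2=a[slow] dup, fast++
slow=0 fast=2: a[fast]=2=a[slow] dup, fast++
slow=0 fast=3: a[fast]=3≠a[slow]=2 write a[1]=3, slow++,fast++
slow=1 fast=4: a[fast]=4≠a[slow]=3 write a[2]=4, slow++,fast++
slow=2 fast=5: a[fast]=5≠a[slow]=4 write a[3]=5, slow++,fast++
slow=3 fast=6: a[fast]=7≠a[slow]=5 write a[4]=7, slow++,fast++

slow=4, fast=7, prefix=[2, 3, 4, 5, 7]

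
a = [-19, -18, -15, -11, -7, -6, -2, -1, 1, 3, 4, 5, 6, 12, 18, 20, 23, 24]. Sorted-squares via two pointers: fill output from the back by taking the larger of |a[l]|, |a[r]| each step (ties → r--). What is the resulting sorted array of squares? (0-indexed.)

[1, 1, 4, 9, 16, 25, 36, 36, 49, 121, 144, 225, 324, 324, 361, 400, 529, 576]

l=0 r=17: |-19|<=|24| out[17]=576, r--
l=0 r=16: |-19|<=|23| out[16]=529, r--
l=0 r=15: |-19|<=|20| out[15]=400, r--
l=0 r=14: |-19|>|18| out[14]=361, l++
l=1 r=14: |-18|<=|18| out[13]=324, r--
l=1 r=13: |-18|>|12| out[12]=324, l++
l=2 r=13: |-15|>|12| out[11]=225, l++
l=3 r=13: |-11|<=|12| out[10]=144, r--
l=3 r=12: |-11|>|6| out[9]=121, l++
l=4 r=12: |-7|>|6| out[8]=49, l++
l=5 r=12: |-6|<=|6| out[7]=36, r--
l=5 r=11: |-6|>|5| out[6]=36, l++
l=6 r=11: |-2|<=|5| out[5]=25, r--
l=6 r=10: |-2|<=|4| out[4]=16, r--
l=6 r=9: |-2|<=|3| out[3]=9, r--
l=6 r=8: |-2|>|1| out[2]=4, l++
l=7 r=8: |-1|<=|1| out[1]=1, r--
l=7 r=7: |-1|<=|-1| out[0]=1, r--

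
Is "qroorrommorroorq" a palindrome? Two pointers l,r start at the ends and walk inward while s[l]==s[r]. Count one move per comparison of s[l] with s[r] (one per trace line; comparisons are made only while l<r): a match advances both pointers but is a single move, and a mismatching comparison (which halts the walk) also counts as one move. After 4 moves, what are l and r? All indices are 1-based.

l=1 r=16: 'q'=='q', l++,r--
l=2 r=15: 'r'=='r', l++,r--
l=3 r=14: 'o'=='o', l++,r--
l=4 r=13: 'o'=='o', l++,r--

l=5, r=12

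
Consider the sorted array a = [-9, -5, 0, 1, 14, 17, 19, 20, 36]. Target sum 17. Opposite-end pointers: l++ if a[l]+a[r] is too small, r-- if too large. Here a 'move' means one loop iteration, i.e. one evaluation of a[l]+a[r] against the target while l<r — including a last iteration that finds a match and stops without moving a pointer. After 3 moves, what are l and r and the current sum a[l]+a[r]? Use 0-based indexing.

l=0 r=8: -9+36=27 >17, r--
l=0 r=7: -9+20=11 <17, l++
l=1 r=7: -5+20=15 <17, l++

l=2, r=7, sum=20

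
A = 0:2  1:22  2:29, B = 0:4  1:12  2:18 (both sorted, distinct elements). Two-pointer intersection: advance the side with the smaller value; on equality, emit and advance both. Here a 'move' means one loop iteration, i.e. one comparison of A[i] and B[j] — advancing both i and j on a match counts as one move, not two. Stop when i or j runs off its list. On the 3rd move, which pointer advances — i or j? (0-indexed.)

i=0 j=0: 2<4, i++
i=1 j=0: 22>4, j++
i=1 j=1: 22>12, j++

j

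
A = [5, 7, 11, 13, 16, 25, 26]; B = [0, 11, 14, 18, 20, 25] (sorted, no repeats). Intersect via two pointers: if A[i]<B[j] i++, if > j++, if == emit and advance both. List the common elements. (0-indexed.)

intersection = [11, 25]

i=0 j=0: 5>0, j++
i=0 j=1: 5<11, i++
i=1 j=1: 7<11, i++
i=2 j=1: 11==11 emit, i++,j++
i=3 j=2: 13<14, i++
i=4 j=2: 16>14, j++
i=4 j=3: 16<18, i++
i=5 j=3: 25>18, j++
i=5 j=4: 25>20, j++
i=5 j=5: 25==25 emit, i++,j++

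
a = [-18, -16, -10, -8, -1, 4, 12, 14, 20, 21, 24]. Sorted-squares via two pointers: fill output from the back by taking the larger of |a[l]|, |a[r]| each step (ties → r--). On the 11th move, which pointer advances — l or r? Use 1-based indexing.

r

l=1 r=11: |-18|<=|24| out[11]=576, r--
l=1 r=10: |-18|<=|21| out[10]=441, r--
l=1 r=9: |-18|<=|20| out[9]=400, r--
l=1 r=8: |-18|>|14| out[8]=324, l++
l=2 r=8: |-16|>|14| out[7]=256, l++
l=3 r=8: |-10|<=|14| out[6]=196, r--
l=3 r=7: |-10|<=|12| out[5]=144, r--
l=3 r=6: |-10|>|4| out[4]=100, l++
l=4 r=6: |-8|>|4| out[3]=64, l++
l=5 r=6: |-1|<=|4| out[2]=16, r--
l=5 r=5: |-1|<=|-1| out[1]=1, r--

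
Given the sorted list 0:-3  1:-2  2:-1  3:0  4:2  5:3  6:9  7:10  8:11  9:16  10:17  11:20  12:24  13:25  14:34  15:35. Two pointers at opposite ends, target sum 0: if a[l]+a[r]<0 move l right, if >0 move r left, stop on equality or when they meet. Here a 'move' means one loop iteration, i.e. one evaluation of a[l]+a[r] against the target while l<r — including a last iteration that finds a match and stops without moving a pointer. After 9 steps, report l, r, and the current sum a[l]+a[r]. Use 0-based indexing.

l=0 r=15: -3+35=32 >0, r--
l=0 r=14: -3+34=31 >0, r--
l=0 r=13: -3+25=22 >0, r--
l=0 r=12: -3+24=21 >0, r--
l=0 r=11: -3+20=17 >0, r--
l=0 r=10: -3+17=14 >0, r--
l=0 r=9: -3+16=13 >0, r--
l=0 r=8: -3+11=8 >0, r--
l=0 r=7: -3+10=7 >0, r--

l=0, r=6, sum=6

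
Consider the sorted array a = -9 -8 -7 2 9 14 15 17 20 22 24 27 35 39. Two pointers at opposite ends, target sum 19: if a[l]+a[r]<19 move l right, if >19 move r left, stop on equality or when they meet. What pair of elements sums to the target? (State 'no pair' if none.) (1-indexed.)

l=1 r=14: -9+39=30 >19, r--
l=1 r=13: -9+35=26 >19, r--
l=1 r=12: -9+27=18 <19, l++
l=2 r=12: -8+27=19, found

(-8, 27)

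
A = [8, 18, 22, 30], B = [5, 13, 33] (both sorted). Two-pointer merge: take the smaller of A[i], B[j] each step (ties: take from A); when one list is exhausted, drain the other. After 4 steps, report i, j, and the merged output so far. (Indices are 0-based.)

i=2, j=2, merged so far=[5, 8, 13, 18]

i=0 j=0: A[i]=8>B[j]=5 take 5, j++
i=0 j=1: A[i]=8<=B[j]=13 take 8, i++
i=1 j=1: A[i]=18>B[j]=13 take 13, j++
i=1 j=2: A[i]=18<=B[j]=33 take 18, i++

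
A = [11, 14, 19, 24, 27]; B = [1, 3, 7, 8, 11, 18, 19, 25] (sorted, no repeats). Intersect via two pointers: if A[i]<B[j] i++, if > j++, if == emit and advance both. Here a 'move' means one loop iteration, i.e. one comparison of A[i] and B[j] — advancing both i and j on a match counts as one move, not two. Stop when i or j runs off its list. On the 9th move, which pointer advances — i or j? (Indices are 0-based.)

i=0 j=0: 11>1, j++
i=0 j=1: 11>3, j++
i=0 j=2: 11>7, j++
i=0 j=3: 11>8, j++
i=0 j=4: 11==11 emit, i++,j++
i=1 j=5: 14<18, i++
i=2 j=5: 19>18, j++
i=2 j=6: 19==19 emit, i++,j++
i=3 j=7: 24<25, i++

i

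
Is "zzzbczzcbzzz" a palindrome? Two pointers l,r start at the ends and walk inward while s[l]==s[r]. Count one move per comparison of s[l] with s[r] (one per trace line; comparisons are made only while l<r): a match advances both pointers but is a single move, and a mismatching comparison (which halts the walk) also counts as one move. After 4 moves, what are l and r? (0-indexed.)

l=4, r=7

[0,11] 'z'=='z' → l++,r--
[1,10] 'z'=='z' → l++,r--
[2,9] 'z'=='z' → l++,r--
[3,8] 'b'=='b' → l++,r--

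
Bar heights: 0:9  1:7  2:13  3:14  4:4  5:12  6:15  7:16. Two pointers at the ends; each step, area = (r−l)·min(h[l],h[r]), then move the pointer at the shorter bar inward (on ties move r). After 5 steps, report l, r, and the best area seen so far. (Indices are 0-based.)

l=0 r=7: min(9,16)*7=63 best=63 *, l++
l=1 r=7: min(7,16)*6=42 best=63, l++
l=2 r=7: min(13,16)*5=65 best=65 *, l++
l=3 r=7: min(14,16)*4=56 best=65, l++
l=4 r=7: min(4,16)*3=12 best=65, l++

l=5, r=7, best area=65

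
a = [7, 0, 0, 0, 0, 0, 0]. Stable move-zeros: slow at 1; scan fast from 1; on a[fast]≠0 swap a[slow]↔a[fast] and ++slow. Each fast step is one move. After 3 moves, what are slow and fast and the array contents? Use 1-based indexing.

slow=2, fast=4, a=[7, 0, 0, 0, 0, 0, 0]

(s=1,f=1) a[fast]=7≠0 swap→a[1]=7 → slow++,fast++
(s=2,f=2) a[fast]=0 → fast++
(s=2,f=3) a[fast]=0 → fast++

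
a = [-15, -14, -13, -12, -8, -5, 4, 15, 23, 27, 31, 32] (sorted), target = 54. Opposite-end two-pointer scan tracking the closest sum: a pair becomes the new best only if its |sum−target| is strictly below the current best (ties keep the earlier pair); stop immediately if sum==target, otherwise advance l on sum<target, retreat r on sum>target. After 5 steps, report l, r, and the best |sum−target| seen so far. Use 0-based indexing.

l=5, r=11, best |Δ|=30

l=0 r=11: -15+32=17 d=37 *, l++
l=1 r=11: -14+32=18 d=36 *, l++
l=2 r=11: -13+32=19 d=35 *, l++
l=3 r=11: -12+32=20 d=34 *, l++
l=4 r=11: -8+32=24 d=30 *, l++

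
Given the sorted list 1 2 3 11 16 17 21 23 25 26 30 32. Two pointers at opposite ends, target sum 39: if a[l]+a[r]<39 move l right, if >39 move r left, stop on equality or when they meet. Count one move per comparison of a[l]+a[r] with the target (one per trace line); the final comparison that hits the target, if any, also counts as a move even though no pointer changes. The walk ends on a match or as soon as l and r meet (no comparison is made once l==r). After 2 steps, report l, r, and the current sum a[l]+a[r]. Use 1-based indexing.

[1,12] 1+32=33 <39 → l++
[2,12] 2+32=34 <39 → l++

l=3, r=12, sum=35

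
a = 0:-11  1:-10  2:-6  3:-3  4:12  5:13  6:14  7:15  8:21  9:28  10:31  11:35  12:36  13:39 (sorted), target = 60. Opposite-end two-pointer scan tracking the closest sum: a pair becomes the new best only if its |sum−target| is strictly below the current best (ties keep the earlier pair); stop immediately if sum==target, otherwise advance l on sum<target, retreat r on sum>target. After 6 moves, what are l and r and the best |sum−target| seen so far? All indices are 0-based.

l=6, r=13, best |Δ|=8

[0,13] -11+39=28 d=32 * → l++
[1,13] -10+39=29 d=31 * → l++
[2,13] -6+39=33 d=27 * → l++
[3,13] -3+39=36 d=24 * → l++
[4,13] 12+39=51 d=9 * → l++
[5,13] 13+39=52 d=8 * → l++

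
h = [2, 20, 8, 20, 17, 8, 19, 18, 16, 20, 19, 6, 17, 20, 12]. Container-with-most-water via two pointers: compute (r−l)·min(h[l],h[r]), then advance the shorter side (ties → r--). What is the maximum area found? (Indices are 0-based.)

[0,14] min(2,12)*14=28 best=28 * → l++
[1,14] min(20,12)*13=156 best=156 * → r--
[1,13] min(20,20)*12=240 best=240 * → r--
[1,12] min(20,17)*11=187 best=240 → r--
[1,11] min(20,6)*10=60 best=240 → r--
[1,10] min(20,19)*9=171 best=240 → r--
[1,9] min(20,20)*8=160 best=240 → r--
[1,8] min(20,16)*7=112 best=240 → r--
[1,7] min(20,18)*6=108 best=240 → r--
[1,6] min(20,19)*5=95 best=240 → r--
[1,5] min(20,8)*4=32 best=240 → r--
[1,4] min(20,17)*3=51 best=240 → r--
[1,3] min(20,20)*2=40 best=240 → r--
[1,2] min(20,8)*1=8 best=240 → r--

max area = 240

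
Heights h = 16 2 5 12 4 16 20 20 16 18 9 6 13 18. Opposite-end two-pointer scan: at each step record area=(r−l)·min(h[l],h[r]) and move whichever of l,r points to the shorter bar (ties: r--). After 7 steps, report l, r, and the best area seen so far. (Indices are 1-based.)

l=1 r=14: min(16,18)*13=208 best=208 *, l++
l=2 r=14: min(2,18)*12=24 best=208, l++
l=3 r=14: min(5,18)*11=55 best=208, l++
l=4 r=14: min(12,18)*10=120 best=208, l++
l=5 r=14: min(4,18)*9=36 best=208, l++
l=6 r=14: min(16,18)*8=128 best=208, l++
l=7 r=14: min(20,18)*7=126 best=208, r--

l=7, r=13, best area=208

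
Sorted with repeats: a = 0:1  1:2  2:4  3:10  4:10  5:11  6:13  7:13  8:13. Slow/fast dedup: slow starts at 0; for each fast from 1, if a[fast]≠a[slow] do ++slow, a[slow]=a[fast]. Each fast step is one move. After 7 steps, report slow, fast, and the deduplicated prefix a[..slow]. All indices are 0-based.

(s=0,f=1) a[fast]=2≠a[slow]=1 write a[1]=2 → slow++,fast++
(s=1,f=2) a[fast]=4≠a[slow]=2 write a[2]=4 → slow++,fast++
(s=2,f=3) a[fast]=10≠a[slow]=4 write a[3]=10 → slow++,fast++
(s=3,f=4) a[fast]=10=a[slow] dup → fast++
(s=3,f=5) a[fast]=11≠a[slow]=10 write a[4]=11 → slow++,fast++
(s=4,f=6) a[fast]=13≠a[slow]=11 write a[5]=13 → slow++,fast++
(s=5,f=7) a[fast]=13=a[slow] dup → fast++

slow=5, fast=8, prefix=[1, 2, 4, 10, 11, 13]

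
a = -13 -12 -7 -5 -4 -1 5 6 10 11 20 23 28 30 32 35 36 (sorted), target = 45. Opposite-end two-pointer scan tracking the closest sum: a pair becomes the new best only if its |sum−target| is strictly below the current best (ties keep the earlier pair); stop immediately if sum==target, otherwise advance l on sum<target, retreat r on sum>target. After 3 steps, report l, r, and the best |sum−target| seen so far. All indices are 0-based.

l=3, r=16, best |Δ|=16

l=0 r=16: -13+36=23 d=22 *, l++
l=1 r=16: -12+36=24 d=21 *, l++
l=2 r=16: -7+36=29 d=16 *, l++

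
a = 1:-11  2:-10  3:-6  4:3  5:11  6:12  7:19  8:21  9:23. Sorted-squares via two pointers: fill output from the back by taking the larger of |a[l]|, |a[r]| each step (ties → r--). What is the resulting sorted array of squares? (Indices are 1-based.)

l=1 r=9: |-11|<=|23| out[9]=529, r--
l=1 r=8: |-11|<=|21| out[8]=441, r--
l=1 r=7: |-11|<=|19| out[7]=361, r--
l=1 r=6: |-11|<=|12| out[6]=144, r--
l=1 r=5: |-11|<=|11| out[5]=121, r--
l=1 r=4: |-11|>|3| out[4]=121, l++
l=2 r=4: |-10|>|3| out[3]=100, l++
l=3 r=4: |-6|>|3| out[2]=36, l++
l=4 r=4: |3|<=|3| out[1]=9, r--

[9, 36, 100, 121, 121, 144, 361, 441, 529]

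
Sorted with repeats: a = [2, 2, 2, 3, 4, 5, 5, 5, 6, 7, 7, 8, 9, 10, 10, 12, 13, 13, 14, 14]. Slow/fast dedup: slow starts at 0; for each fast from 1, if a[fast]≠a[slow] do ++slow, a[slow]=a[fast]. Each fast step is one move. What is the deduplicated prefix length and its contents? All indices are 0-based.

length 12; prefix = [2, 3, 4, 5, 6, 7, 8, 9, 10, 12, 13, 14]

slow=0 fast=1: a[fast]=2=a[slow] dup, fast++
slow=0 fast=2: a[fast]=2=a[slow] dup, fast++
slow=0 fast=3: a[fast]=3≠a[slow]=2 write a[1]=3, slow++,fast++
slow=1 fast=4: a[fast]=4≠a[slow]=3 write a[2]=4, slow++,fast++
slow=2 fast=5: a[fast]=5≠a[slow]=4 write a[3]=5, slow++,fast++
slow=3 fast=6: a[fast]=5=a[slow] dup, fast++
slow=3 fast=7: a[fast]=5=a[slow] dup, fast++
slow=3 fast=8: a[fast]=6≠a[slow]=5 write a[4]=6, slow++,fast++
slow=4 fast=9: a[fast]=7≠a[slow]=6 write a[5]=7, slow++,fast++
slow=5 fast=10: a[fast]=7=a[slow] dup, fast++
slow=5 fast=11: a[fast]=8≠a[slow]=7 write a[6]=8, slow++,fast++
slow=6 fast=12: a[fast]=9≠a[slow]=8 write a[7]=9, slow++,fast++
slow=7 fast=13: a[fast]=10≠a[slow]=9 write a[8]=10, slow++,fast++
slow=8 fast=14: a[fast]=10=a[slow] dup, fast++
slow=8 fast=15: a[fast]=12≠a[slow]=10 write a[9]=12, slow++,fast++
slow=9 fast=16: a[fast]=13≠a[slow]=12 write a[10]=13, slow++,fast++
slow=10 fast=17: a[fast]=13=a[slow] dup, fast++
slow=10 fast=18: a[fast]=14≠a[slow]=13 write a[11]=14, slow++,fast++
slow=11 fast=19: a[fast]=14=a[slow] dup, fast++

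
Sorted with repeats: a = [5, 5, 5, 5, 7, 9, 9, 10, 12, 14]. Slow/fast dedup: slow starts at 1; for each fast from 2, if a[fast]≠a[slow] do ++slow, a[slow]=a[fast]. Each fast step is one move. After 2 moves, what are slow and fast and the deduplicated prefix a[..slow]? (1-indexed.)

(s=1,f=2) a[fast]=5=a[slow] dup → fast++
(s=1,f=3) a[fast]=5=a[slow] dup → fast++

slow=1, fast=4, prefix=[5]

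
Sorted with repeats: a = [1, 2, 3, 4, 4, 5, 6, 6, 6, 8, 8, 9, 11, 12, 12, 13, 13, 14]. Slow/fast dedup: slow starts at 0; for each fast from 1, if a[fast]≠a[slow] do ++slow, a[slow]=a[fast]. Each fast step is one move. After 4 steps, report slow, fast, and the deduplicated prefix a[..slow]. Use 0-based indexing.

(s=0,f=1) a[fast]=2≠a[slow]=1 write a[1]=2 → slow++,fast++
(s=1,f=2) a[fast]=3≠a[slow]=2 write a[2]=3 → slow++,fast++
(s=2,f=3) a[fast]=4≠a[slow]=3 write a[3]=4 → slow++,fast++
(s=3,f=4) a[fast]=4=a[slow] dup → fast++

slow=3, fast=5, prefix=[1, 2, 3, 4]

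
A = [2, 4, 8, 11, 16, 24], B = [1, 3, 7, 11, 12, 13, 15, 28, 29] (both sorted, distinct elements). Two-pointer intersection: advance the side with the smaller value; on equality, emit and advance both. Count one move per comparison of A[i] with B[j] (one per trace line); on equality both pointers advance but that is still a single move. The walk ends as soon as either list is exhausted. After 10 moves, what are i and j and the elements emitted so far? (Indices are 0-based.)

[i=0,j=0] 2>1 → j++
[i=0,j=1] 2<3 → i++
[i=1,j=1] 4>3 → j++
[i=1,j=2] 4<7 → i++
[i=2,j=2] 8>7 → j++
[i=2,j=3] 8<11 → i++
[i=3,j=3] 11==11 emit → i++,j++
[i=4,j=4] 16>12 → j++
[i=4,j=5] 16>13 → j++
[i=4,j=6] 16>15 → j++

i=4, j=7, emitted=[11]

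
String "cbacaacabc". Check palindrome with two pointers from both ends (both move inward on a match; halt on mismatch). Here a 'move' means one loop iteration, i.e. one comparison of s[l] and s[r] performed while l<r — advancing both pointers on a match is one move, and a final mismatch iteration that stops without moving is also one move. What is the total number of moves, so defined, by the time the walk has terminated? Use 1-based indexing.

5 moves

l=1 r=10: 'c'=='c', l++,r--
l=2 r=9: 'b'=='b', l++,r--
l=3 r=8: 'a'=='a', l++,r--
l=4 r=7: 'c'=='c', l++,r--
l=5 r=6: 'a'=='a', l++,r--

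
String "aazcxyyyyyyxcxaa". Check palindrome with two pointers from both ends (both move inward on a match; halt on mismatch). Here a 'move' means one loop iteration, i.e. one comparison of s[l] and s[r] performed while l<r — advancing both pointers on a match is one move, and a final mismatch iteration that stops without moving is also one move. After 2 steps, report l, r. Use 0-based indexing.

l=2, r=13

[0,15] 'a'=='a' → l++,r--
[1,14] 'a'=='a' → l++,r--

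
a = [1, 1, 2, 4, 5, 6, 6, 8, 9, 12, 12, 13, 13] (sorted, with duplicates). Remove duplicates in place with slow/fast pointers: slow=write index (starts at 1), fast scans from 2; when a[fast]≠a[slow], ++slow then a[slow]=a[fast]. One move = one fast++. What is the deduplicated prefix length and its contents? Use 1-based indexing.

(s=1,f=2) a[fast]=1=a[slow] dup → fast++
(s=1,f=3) a[fast]=2≠a[slow]=1 write a[2]=2 → slow++,fast++
(s=2,f=4) a[fast]=4≠a[slow]=2 write a[3]=4 → slow++,fast++
(s=3,f=5) a[fast]=5≠a[slow]=4 write a[4]=5 → slow++,fast++
(s=4,f=6) a[fast]=6≠a[slow]=5 write a[5]=6 → slow++,fast++
(s=5,f=7) a[fast]=6=a[slow] dup → fast++
(s=5,f=8) a[fast]=8≠a[slow]=6 write a[6]=8 → slow++,fast++
(s=6,f=9) a[fast]=9≠a[slow]=8 write a[7]=9 → slow++,fast++
(s=7,f=10) a[fast]=12≠a[slow]=9 write a[8]=12 → slow++,fast++
(s=8,f=11) a[fast]=12=a[slow] dup → fast++
(s=8,f=12) a[fast]=13≠a[slow]=12 write a[9]=13 → slow++,fast++
(s=9,f=13) a[fast]=13=a[slow] dup → fast++

length 9; prefix = [1, 2, 4, 5, 6, 8, 9, 12, 13]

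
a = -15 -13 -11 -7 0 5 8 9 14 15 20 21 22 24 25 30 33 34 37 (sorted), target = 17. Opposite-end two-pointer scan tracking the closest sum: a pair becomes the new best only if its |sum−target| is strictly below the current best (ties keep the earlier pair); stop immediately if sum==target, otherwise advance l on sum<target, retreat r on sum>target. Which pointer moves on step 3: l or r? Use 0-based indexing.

l=0 r=18: -15+37=22 d=5 *, r--
l=0 r=17: -15+34=19 d=2 *, r--
l=0 r=16: -15+33=18 d=1 *, r--

r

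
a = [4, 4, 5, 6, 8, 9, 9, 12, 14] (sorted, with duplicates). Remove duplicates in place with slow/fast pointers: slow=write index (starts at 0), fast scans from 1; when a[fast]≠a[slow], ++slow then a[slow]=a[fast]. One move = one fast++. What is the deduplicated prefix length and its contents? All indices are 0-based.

length 7; prefix = [4, 5, 6, 8, 9, 12, 14]

slow=0 fast=1: a[fast]=4=a[slow] dup, fast++
slow=0 fast=2: a[fast]=5≠a[slow]=4 write a[1]=5, slow++,fast++
slow=1 fast=3: a[fast]=6≠a[slow]=5 write a[2]=6, slow++,fast++
slow=2 fast=4: a[fast]=8≠a[slow]=6 write a[3]=8, slow++,fast++
slow=3 fast=5: a[fast]=9≠a[slow]=8 write a[4]=9, slow++,fast++
slow=4 fast=6: a[fast]=9=a[slow] dup, fast++
slow=4 fast=7: a[fast]=12≠a[slow]=9 write a[5]=12, slow++,fast++
slow=5 fast=8: a[fast]=14≠a[slow]=12 write a[6]=14, slow++,fast++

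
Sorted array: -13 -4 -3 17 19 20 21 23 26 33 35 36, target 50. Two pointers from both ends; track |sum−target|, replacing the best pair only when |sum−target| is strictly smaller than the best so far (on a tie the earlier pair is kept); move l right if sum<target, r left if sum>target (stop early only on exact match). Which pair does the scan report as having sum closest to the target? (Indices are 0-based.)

[0,11] -13+36=23 d=27 * → l++
[1,11] -4+36=32 d=18 * → l++
[2,11] -3+36=33 d=17 * → l++
[3,11] 17+36=53 d=3 * → r--
[3,10] 17+35=52 d=2 * → r--
[3,9] 17+33=50 d=0 * → stop

pair (17, 33) with sum 50 (|Δ|=0)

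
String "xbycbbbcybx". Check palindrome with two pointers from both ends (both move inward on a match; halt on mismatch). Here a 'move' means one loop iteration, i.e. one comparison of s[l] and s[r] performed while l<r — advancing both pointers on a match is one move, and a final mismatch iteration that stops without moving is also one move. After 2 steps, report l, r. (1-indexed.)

l=3, r=9

[1,11] 'x'=='x' → l++,r--
[2,10] 'b'=='b' → l++,r--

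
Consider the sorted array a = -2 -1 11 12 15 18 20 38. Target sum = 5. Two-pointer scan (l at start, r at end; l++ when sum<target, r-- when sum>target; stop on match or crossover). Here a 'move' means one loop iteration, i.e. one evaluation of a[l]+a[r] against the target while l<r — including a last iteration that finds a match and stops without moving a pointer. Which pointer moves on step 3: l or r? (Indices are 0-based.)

r

l=0 r=7: -2+38=36 >5, r--
l=0 r=6: -2+20=18 >5, r--
l=0 r=5: -2+18=16 >5, r--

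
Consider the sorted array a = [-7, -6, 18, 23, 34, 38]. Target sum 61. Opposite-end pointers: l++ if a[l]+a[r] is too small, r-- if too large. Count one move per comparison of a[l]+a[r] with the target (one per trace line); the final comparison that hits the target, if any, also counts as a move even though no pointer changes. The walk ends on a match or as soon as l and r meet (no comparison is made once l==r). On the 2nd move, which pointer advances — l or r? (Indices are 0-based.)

l

l=0 r=5: -7+38=31 <61, l++
l=1 r=5: -6+38=32 <61, l++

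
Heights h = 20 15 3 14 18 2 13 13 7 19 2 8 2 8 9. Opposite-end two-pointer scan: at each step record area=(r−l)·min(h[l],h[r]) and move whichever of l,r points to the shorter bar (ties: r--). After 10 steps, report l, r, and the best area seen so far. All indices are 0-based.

[0,14] min(20,9)*14=126 best=126 * → r--
[0,13] min(20,8)*13=104 best=126 → r--
[0,12] min(20,2)*12=24 best=126 → r--
[0,11] min(20,8)*11=88 best=126 → r--
[0,10] min(20,2)*10=20 best=126 → r--
[0,9] min(20,19)*9=171 best=171 * → r--
[0,8] min(20,7)*8=56 best=171 → r--
[0,7] min(20,13)*7=91 best=171 → r--
[0,6] min(20,13)*6=78 best=171 → r--
[0,5] min(20,2)*5=10 best=171 → r--

l=0, r=4, best area=171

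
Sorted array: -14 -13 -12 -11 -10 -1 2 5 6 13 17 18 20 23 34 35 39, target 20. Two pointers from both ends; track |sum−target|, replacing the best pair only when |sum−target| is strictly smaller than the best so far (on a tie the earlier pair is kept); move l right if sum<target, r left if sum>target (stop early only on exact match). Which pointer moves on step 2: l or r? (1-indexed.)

r

[1,17] -14+39=25 d=5 * → r--
[1,16] -14+35=21 d=1 * → r--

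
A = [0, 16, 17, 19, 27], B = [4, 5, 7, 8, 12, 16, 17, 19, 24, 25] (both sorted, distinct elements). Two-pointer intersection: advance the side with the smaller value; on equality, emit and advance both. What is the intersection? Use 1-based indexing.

intersection = [16, 17, 19]

i=1 j=1: 0<4, i++
i=2 j=1: 16>4, j++
i=2 j=2: 16>5, j++
i=2 j=3: 16>7, j++
i=2 j=4: 16>8, j++
i=2 j=5: 16>12, j++
i=2 j=6: 16==16 emit, i++,j++
i=3 j=7: 17==17 emit, i++,j++
i=4 j=8: 19==19 emit, i++,j++
i=5 j=9: 27>24, j++
i=5 j=10: 27>25, j++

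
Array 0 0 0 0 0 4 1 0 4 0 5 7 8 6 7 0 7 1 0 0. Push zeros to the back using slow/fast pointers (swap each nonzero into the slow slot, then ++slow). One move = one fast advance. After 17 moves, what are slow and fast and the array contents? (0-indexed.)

slow=9, fast=17, a=[4, 1, 4, 5, 7, 8, 6, 7, 7, 0, 0, 0, 0, 0, 0, 0, 0, 1, 0, 0]

(s=0,f=0) a[fast]=0 → fast++
(s=0,f=1) a[fast]=0 → fast++
(s=0,f=2) a[fast]=0 → fast++
(s=0,f=3) a[fast]=0 → fast++
(s=0,f=4) a[fast]=0 → fast++
(s=0,f=5) a[fast]=4≠0 swap→a[0]=4 → slow++,fast++
(s=1,f=6) a[fast]=1≠0 swap→a[1]=1 → slow++,fast++
(s=2,f=7) a[fast]=0 → fast++
(s=2,f=8) a[fast]=4≠0 swap→a[2]=4 → slow++,fast++
(s=3,f=9) a[fast]=0 → fast++
(s=3,f=10) a[fast]=5≠0 swap→a[3]=5 → slow++,fast++
(s=4,f=11) a[fast]=7≠0 swap→a[4]=7 → slow++,fast++
(s=5,f=12) a[fast]=8≠0 swap→a[5]=8 → slow++,fast++
(s=6,f=13) a[fast]=6≠0 swap→a[6]=6 → slow++,fast++
(s=7,f=14) a[fast]=7≠0 swap→a[7]=7 → slow++,fast++
(s=8,f=15) a[fast]=0 → fast++
(s=8,f=16) a[fast]=7≠0 swap→a[8]=7 → slow++,fast++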